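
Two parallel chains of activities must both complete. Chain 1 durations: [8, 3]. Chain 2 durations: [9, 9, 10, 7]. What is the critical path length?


Path A total = 8 + 3 = 11
Path B total = 9 + 9 + 10 + 7 = 35
Critical path = longest path = max(11, 35) = 35

35


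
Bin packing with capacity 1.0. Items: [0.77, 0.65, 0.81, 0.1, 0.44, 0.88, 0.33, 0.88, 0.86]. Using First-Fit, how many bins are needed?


Place items sequentially using First-Fit:
  Item 0.77 -> new Bin 1
  Item 0.65 -> new Bin 2
  Item 0.81 -> new Bin 3
  Item 0.1 -> Bin 1 (now 0.87)
  Item 0.44 -> new Bin 4
  Item 0.88 -> new Bin 5
  Item 0.33 -> Bin 2 (now 0.98)
  Item 0.88 -> new Bin 6
  Item 0.86 -> new Bin 7
Total bins used = 7

7


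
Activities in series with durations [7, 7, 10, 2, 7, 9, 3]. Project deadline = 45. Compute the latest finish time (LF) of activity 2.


LF(activity 2) = deadline - sum of successor durations
Successors: activities 3 through 7 with durations [10, 2, 7, 9, 3]
Sum of successor durations = 31
LF = 45 - 31 = 14

14


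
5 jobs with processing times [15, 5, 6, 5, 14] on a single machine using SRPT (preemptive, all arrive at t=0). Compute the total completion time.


Since all jobs arrive at t=0, SRPT equals SPT ordering.
SPT order: [5, 5, 6, 14, 15]
Completion times:
  Job 1: p=5, C=5
  Job 2: p=5, C=10
  Job 3: p=6, C=16
  Job 4: p=14, C=30
  Job 5: p=15, C=45
Total completion time = 5 + 10 + 16 + 30 + 45 = 106

106


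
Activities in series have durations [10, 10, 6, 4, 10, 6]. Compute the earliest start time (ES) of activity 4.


Activity 4 starts after activities 1 through 3 complete.
Predecessor durations: [10, 10, 6]
ES = 10 + 10 + 6 = 26

26


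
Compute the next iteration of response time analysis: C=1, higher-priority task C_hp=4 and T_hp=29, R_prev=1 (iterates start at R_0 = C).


R_next = C + ceil(R_prev / T_hp) * C_hp
ceil(1 / 29) = ceil(0.0345) = 1
Interference = 1 * 4 = 4
R_next = 1 + 4 = 5

5


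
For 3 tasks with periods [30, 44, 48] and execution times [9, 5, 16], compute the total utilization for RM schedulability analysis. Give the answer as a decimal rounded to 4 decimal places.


Compute individual utilizations (exact fractions):
  Task 1: C/T = 9/30 = 3/10 (approx. 0.3)
  Task 2: C/T = 5/44 (approx. 0.1136)
  Task 3: C/T = 16/48 = 1/3 (approx. 0.3333)
Total utilization U = 3/10 + 5/44 + 1/3 = 493/660
Rounded to 4 decimal places: U = 0.7470
RM (Liu & Layland) bound for 3 tasks = 0.779763; compare with U = 493/660 (approx. 0.746970)
U <= bound, so schedulable by RM sufficient condition.

0.7470


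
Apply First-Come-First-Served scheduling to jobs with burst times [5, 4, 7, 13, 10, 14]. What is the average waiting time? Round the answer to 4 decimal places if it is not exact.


FCFS order (as given): [5, 4, 7, 13, 10, 14]
Waiting times:
  Job 1: wait = 0
  Job 2: wait = 5
  Job 3: wait = 9
  Job 4: wait = 16
  Job 5: wait = 29
  Job 6: wait = 39
Sum of waiting times = 98
Average waiting time = 98/6 = 16.3333

16.3333


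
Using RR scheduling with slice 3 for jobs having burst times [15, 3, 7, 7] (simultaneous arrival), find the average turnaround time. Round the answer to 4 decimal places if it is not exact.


Time quantum = 3
Execution trace:
  J1 runs 3 units, time = 3
  J2 runs 3 units, time = 6
  J3 runs 3 units, time = 9
  J4 runs 3 units, time = 12
  J1 runs 3 units, time = 15
  J3 runs 3 units, time = 18
  J4 runs 3 units, time = 21
  J1 runs 3 units, time = 24
  J3 runs 1 units, time = 25
  J4 runs 1 units, time = 26
  J1 runs 3 units, time = 29
  J1 runs 3 units, time = 32
Finish times: [32, 6, 25, 26]
Average turnaround = 89/4 = 22.25

22.25


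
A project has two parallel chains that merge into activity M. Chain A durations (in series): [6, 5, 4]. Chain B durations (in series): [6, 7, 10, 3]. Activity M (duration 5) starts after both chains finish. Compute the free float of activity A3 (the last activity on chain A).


ES(A3) = sum of predecessors on chain A = 11
EF(A3) = ES + duration = 11 + 4 = 15
Successor of A3 is M. ES(M) = max(sum(A), sum(B)) = max(15, 26) = 26
Free float = ES(successor) - EF(current) = 26 - 15 = 11

11


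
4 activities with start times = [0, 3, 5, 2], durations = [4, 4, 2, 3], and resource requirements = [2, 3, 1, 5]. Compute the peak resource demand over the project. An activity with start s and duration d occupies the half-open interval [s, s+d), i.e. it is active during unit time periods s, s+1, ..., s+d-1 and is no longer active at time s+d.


Each activity i is active on [start_i, start_i + duration_i).
Compute total resource usage per time slot:
  t=0: active resources = [2], total = 2
  t=1: active resources = [2], total = 2
  t=2: active resources = [2, 5], total = 7
  t=3: active resources = [2, 3, 5], total = 10
  t=4: active resources = [3, 5], total = 8
  t=5: active resources = [3, 1], total = 4
  t=6: active resources = [3, 1], total = 4
Peak resource demand = 10

10


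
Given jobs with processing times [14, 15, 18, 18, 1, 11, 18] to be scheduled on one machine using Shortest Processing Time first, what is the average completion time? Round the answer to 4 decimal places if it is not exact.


Sort jobs by processing time (SPT order): [1, 11, 14, 15, 18, 18, 18]
Compute completion times sequentially:
  Job 1: processing = 1, completes at 1
  Job 2: processing = 11, completes at 12
  Job 3: processing = 14, completes at 26
  Job 4: processing = 15, completes at 41
  Job 5: processing = 18, completes at 59
  Job 6: processing = 18, completes at 77
  Job 7: processing = 18, completes at 95
Sum of completion times = 311
Average completion time = 311/7 = 44.4286

44.4286


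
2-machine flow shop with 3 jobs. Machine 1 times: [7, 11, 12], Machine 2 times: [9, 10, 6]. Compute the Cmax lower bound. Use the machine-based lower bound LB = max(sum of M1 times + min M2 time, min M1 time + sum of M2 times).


LB1 = sum(M1 times) + min(M2 times) = 30 + 6 = 36
LB2 = min(M1 times) + sum(M2 times) = 7 + 25 = 32
Lower bound = max(LB1, LB2) = max(36, 32) = 36

36


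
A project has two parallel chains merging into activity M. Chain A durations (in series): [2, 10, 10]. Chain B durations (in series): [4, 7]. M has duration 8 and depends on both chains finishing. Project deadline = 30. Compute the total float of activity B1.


Forward pass: ES(B1) = sum of predecessors on chain B = 0
EF = ES + duration = 0 + 4 = 4
Backward pass: LF(M) = deadline = 30; LS(M) = 30 - 8 = 22
LF(B1) = LS(M) - sum(successors on chain B) = 22 - 7 = 15
LS = LF - duration = 15 - 4 = 11
Total float = LS - ES = 11 - 0 = 11

11


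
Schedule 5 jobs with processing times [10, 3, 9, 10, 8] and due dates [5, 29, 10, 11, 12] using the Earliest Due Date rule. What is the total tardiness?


Sort by due date (EDD order): [(10, 5), (9, 10), (10, 11), (8, 12), (3, 29)]
Compute completion times and tardiness:
  Job 1: p=10, d=5, C=10, tardiness=max(0,10-5)=5
  Job 2: p=9, d=10, C=19, tardiness=max(0,19-10)=9
  Job 3: p=10, d=11, C=29, tardiness=max(0,29-11)=18
  Job 4: p=8, d=12, C=37, tardiness=max(0,37-12)=25
  Job 5: p=3, d=29, C=40, tardiness=max(0,40-29)=11
Total tardiness = 68

68


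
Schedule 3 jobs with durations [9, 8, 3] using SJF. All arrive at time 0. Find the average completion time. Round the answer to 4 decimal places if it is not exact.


SJF order (ascending): [3, 8, 9]
Completion times:
  Job 1: burst=3, C=3
  Job 2: burst=8, C=11
  Job 3: burst=9, C=20
Average completion = 34/3 = 11.3333

11.3333


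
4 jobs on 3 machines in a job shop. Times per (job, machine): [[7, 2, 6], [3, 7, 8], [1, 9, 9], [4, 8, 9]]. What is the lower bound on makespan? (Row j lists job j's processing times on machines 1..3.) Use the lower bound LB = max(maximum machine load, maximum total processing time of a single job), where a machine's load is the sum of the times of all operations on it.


Machine loads:
  Machine 1: 7 + 3 + 1 + 4 = 15
  Machine 2: 2 + 7 + 9 + 8 = 26
  Machine 3: 6 + 8 + 9 + 9 = 32
Max machine load = 32
Job totals:
  Job 1: 15
  Job 2: 18
  Job 3: 19
  Job 4: 21
Max job total = 21
Lower bound = max(32, 21) = 32

32


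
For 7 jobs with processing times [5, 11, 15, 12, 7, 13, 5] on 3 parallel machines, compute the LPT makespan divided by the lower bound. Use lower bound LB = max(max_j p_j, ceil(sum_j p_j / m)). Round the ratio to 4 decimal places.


LPT order: [15, 13, 12, 11, 7, 5, 5]
Machine loads after assignment: [25, 20, 23]
LPT makespan = 25
Lower bound = max(max_job, ceil(total/3)) = max(15, 23) = 23
Ratio = 25 / 23 = 1.087

1.087


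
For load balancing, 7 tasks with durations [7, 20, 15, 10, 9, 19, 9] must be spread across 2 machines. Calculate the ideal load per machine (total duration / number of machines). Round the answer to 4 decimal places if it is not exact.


Total processing time = 7 + 20 + 15 + 10 + 9 + 19 + 9 = 89
Number of machines = 2
Ideal balanced load = 89 / 2 = 44.5

44.5


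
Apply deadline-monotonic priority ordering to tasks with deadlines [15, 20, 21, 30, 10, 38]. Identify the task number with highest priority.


Sort tasks by relative deadline (ascending):
  Task 5: deadline = 10
  Task 1: deadline = 15
  Task 2: deadline = 20
  Task 3: deadline = 21
  Task 4: deadline = 30
  Task 6: deadline = 38
Priority order (highest first): [5, 1, 2, 3, 4, 6]
Highest priority task = 5

5


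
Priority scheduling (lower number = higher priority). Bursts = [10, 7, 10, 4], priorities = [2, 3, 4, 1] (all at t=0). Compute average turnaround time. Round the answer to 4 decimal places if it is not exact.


Sort by priority (ascending = highest first):
Order: [(1, 4), (2, 10), (3, 7), (4, 10)]
Completion times:
  Priority 1, burst=4, C=4
  Priority 2, burst=10, C=14
  Priority 3, burst=7, C=21
  Priority 4, burst=10, C=31
Average turnaround = 70/4 = 17.5

17.5


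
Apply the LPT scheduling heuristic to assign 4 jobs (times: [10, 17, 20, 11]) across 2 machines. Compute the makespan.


Sort jobs in decreasing order (LPT): [20, 17, 11, 10]
Assign each job to the least loaded machine:
  Machine 1: jobs [20, 10], load = 30
  Machine 2: jobs [17, 11], load = 28
Makespan = max load = 30

30


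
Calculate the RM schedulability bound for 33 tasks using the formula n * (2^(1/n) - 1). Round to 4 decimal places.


Compute 2^(1/33) = 1.0212266063
Subtract 1: 1.0212266063 - 1 = 0.0212266063
Multiply by n: 33 * 0.0212266063 = 0.7004780079
Round to 4 dp: 0.7005

0.7005


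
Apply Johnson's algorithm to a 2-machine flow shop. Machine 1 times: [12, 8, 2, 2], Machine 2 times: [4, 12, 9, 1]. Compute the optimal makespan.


Apply Johnson's rule:
  Group 1 (a <= b): [(3, 2, 9), (2, 8, 12)]
  Group 2 (a > b): [(1, 12, 4), (4, 2, 1)]
Optimal job order: [3, 2, 1, 4]
Schedule:
  Job 3: M1 done at 2, M2 done at 11
  Job 2: M1 done at 10, M2 done at 23
  Job 1: M1 done at 22, M2 done at 27
  Job 4: M1 done at 24, M2 done at 28
Makespan = 28

28


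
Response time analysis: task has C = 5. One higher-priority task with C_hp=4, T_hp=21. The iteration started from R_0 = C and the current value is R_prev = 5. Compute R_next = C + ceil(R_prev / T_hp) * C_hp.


R_next = C + ceil(R_prev / T_hp) * C_hp
ceil(5 / 21) = ceil(0.2381) = 1
Interference = 1 * 4 = 4
R_next = 5 + 4 = 9

9


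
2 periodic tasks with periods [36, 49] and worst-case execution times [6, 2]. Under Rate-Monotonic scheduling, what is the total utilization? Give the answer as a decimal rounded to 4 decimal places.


Compute individual utilizations (exact fractions):
  Task 1: C/T = 6/36 = 1/6 (approx. 0.1667)
  Task 2: C/T = 2/49 (approx. 0.0408)
Total utilization U = 1/6 + 2/49 = 61/294
Rounded to 4 decimal places: U = 0.2075
RM (Liu & Layland) bound for 2 tasks = 0.828427; compare with U = 61/294 (approx. 0.207483)
U <= bound, so schedulable by RM sufficient condition.

0.2075


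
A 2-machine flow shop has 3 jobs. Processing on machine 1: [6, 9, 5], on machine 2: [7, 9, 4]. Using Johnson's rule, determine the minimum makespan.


Apply Johnson's rule:
  Group 1 (a <= b): [(1, 6, 7), (2, 9, 9)]
  Group 2 (a > b): [(3, 5, 4)]
Optimal job order: [1, 2, 3]
Schedule:
  Job 1: M1 done at 6, M2 done at 13
  Job 2: M1 done at 15, M2 done at 24
  Job 3: M1 done at 20, M2 done at 28
Makespan = 28

28


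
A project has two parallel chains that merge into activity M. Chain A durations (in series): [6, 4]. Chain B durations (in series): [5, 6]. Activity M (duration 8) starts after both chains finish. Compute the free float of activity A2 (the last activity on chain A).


ES(A2) = sum of predecessors on chain A = 6
EF(A2) = ES + duration = 6 + 4 = 10
Successor of A2 is M. ES(M) = max(sum(A), sum(B)) = max(10, 11) = 11
Free float = ES(successor) - EF(current) = 11 - 10 = 1

1


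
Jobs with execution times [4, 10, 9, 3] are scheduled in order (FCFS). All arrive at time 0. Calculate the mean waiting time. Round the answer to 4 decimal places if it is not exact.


FCFS order (as given): [4, 10, 9, 3]
Waiting times:
  Job 1: wait = 0
  Job 2: wait = 4
  Job 3: wait = 14
  Job 4: wait = 23
Sum of waiting times = 41
Average waiting time = 41/4 = 10.25

10.25


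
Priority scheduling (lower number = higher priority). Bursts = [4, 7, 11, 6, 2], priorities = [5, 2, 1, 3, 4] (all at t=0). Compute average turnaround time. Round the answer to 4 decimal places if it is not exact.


Sort by priority (ascending = highest first):
Order: [(1, 11), (2, 7), (3, 6), (4, 2), (5, 4)]
Completion times:
  Priority 1, burst=11, C=11
  Priority 2, burst=7, C=18
  Priority 3, burst=6, C=24
  Priority 4, burst=2, C=26
  Priority 5, burst=4, C=30
Average turnaround = 109/5 = 21.8

21.8


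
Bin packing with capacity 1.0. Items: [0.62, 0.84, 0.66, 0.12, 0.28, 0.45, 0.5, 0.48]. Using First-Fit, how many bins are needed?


Place items sequentially using First-Fit:
  Item 0.62 -> new Bin 1
  Item 0.84 -> new Bin 2
  Item 0.66 -> new Bin 3
  Item 0.12 -> Bin 1 (now 0.74)
  Item 0.28 -> Bin 3 (now 0.94)
  Item 0.45 -> new Bin 4
  Item 0.5 -> Bin 4 (now 0.95)
  Item 0.48 -> new Bin 5
Total bins used = 5

5


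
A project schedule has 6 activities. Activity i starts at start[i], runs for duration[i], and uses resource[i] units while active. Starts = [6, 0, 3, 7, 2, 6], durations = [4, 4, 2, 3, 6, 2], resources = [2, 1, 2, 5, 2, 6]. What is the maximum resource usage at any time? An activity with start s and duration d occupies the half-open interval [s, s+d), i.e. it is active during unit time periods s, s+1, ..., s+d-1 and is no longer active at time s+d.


Each activity i is active on [start_i, start_i + duration_i).
Compute total resource usage per time slot:
  t=0: active resources = [1], total = 1
  t=1: active resources = [1], total = 1
  t=2: active resources = [1, 2], total = 3
  t=3: active resources = [1, 2, 2], total = 5
  t=4: active resources = [2, 2], total = 4
  t=5: active resources = [2], total = 2
  t=6: active resources = [2, 2, 6], total = 10
  t=7: active resources = [2, 5, 2, 6], total = 15
  t=8: active resources = [2, 5], total = 7
  t=9: active resources = [2, 5], total = 7
Peak resource demand = 15

15


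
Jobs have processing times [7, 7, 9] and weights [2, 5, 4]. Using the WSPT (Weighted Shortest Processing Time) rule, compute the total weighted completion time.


Compute p/w ratios and sort ascending (WSPT): [(7, 5), (9, 4), (7, 2)]
Compute weighted completion times:
  Job (p=7,w=5): C=7, w*C=5*7=35
  Job (p=9,w=4): C=16, w*C=4*16=64
  Job (p=7,w=2): C=23, w*C=2*23=46
Total weighted completion time = 145

145


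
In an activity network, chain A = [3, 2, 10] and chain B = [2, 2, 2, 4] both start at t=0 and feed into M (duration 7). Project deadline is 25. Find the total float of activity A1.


Forward pass: ES(A1) = sum of predecessors on chain A = 0
EF = ES + duration = 0 + 3 = 3
Backward pass: LF(M) = deadline = 25; LS(M) = 25 - 7 = 18
LF(A1) = LS(M) - sum(successors on chain A) = 18 - 12 = 6
LS = LF - duration = 6 - 3 = 3
Total float = LS - ES = 3 - 0 = 3

3


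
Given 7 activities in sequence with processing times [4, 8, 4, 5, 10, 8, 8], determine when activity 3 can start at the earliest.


Activity 3 starts after activities 1 through 2 complete.
Predecessor durations: [4, 8]
ES = 4 + 8 = 12

12


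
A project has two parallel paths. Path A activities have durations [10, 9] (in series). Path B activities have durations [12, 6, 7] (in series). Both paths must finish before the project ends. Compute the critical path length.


Path A total = 10 + 9 = 19
Path B total = 12 + 6 + 7 = 25
Critical path = longest path = max(19, 25) = 25

25


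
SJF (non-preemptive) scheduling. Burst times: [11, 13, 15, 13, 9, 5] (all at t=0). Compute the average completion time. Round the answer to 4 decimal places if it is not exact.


SJF order (ascending): [5, 9, 11, 13, 13, 15]
Completion times:
  Job 1: burst=5, C=5
  Job 2: burst=9, C=14
  Job 3: burst=11, C=25
  Job 4: burst=13, C=38
  Job 5: burst=13, C=51
  Job 6: burst=15, C=66
Average completion = 199/6 = 33.1667

33.1667


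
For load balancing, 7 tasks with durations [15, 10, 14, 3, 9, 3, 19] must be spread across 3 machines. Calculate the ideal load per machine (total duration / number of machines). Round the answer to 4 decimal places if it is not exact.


Total processing time = 15 + 10 + 14 + 3 + 9 + 3 + 19 = 73
Number of machines = 3
Ideal balanced load = 73 / 3 = 24.3333

24.3333


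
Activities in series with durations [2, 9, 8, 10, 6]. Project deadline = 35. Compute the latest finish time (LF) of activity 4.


LF(activity 4) = deadline - sum of successor durations
Successors: activities 5 through 5 with durations [6]
Sum of successor durations = 6
LF = 35 - 6 = 29

29


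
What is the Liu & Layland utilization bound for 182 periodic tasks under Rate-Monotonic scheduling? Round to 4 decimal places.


Compute 2^(1/182) = 1.0038157625
Subtract 1: 1.0038157625 - 1 = 0.0038157625
Multiply by n: 182 * 0.0038157625 = 0.6944687750
Round to 4 dp: 0.6945

0.6945


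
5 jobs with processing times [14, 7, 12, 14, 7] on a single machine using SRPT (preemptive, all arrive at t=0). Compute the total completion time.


Since all jobs arrive at t=0, SRPT equals SPT ordering.
SPT order: [7, 7, 12, 14, 14]
Completion times:
  Job 1: p=7, C=7
  Job 2: p=7, C=14
  Job 3: p=12, C=26
  Job 4: p=14, C=40
  Job 5: p=14, C=54
Total completion time = 7 + 14 + 26 + 40 + 54 = 141

141


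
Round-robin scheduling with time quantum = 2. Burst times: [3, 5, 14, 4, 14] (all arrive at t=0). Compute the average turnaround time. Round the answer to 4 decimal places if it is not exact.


Time quantum = 2
Execution trace:
  J1 runs 2 units, time = 2
  J2 runs 2 units, time = 4
  J3 runs 2 units, time = 6
  J4 runs 2 units, time = 8
  J5 runs 2 units, time = 10
  J1 runs 1 units, time = 11
  J2 runs 2 units, time = 13
  J3 runs 2 units, time = 15
  J4 runs 2 units, time = 17
  J5 runs 2 units, time = 19
  J2 runs 1 units, time = 20
  J3 runs 2 units, time = 22
  J5 runs 2 units, time = 24
  J3 runs 2 units, time = 26
  J5 runs 2 units, time = 28
  J3 runs 2 units, time = 30
  J5 runs 2 units, time = 32
  J3 runs 2 units, time = 34
  J5 runs 2 units, time = 36
  J3 runs 2 units, time = 38
  J5 runs 2 units, time = 40
Finish times: [11, 20, 38, 17, 40]
Average turnaround = 126/5 = 25.2

25.2


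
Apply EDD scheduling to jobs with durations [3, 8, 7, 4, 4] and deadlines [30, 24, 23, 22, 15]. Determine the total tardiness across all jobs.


Sort by due date (EDD order): [(4, 15), (4, 22), (7, 23), (8, 24), (3, 30)]
Compute completion times and tardiness:
  Job 1: p=4, d=15, C=4, tardiness=max(0,4-15)=0
  Job 2: p=4, d=22, C=8, tardiness=max(0,8-22)=0
  Job 3: p=7, d=23, C=15, tardiness=max(0,15-23)=0
  Job 4: p=8, d=24, C=23, tardiness=max(0,23-24)=0
  Job 5: p=3, d=30, C=26, tardiness=max(0,26-30)=0
Total tardiness = 0

0


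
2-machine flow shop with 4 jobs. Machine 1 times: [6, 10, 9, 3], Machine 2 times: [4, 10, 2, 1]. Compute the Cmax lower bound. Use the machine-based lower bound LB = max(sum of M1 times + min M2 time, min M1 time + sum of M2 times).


LB1 = sum(M1 times) + min(M2 times) = 28 + 1 = 29
LB2 = min(M1 times) + sum(M2 times) = 3 + 17 = 20
Lower bound = max(LB1, LB2) = max(29, 20) = 29

29


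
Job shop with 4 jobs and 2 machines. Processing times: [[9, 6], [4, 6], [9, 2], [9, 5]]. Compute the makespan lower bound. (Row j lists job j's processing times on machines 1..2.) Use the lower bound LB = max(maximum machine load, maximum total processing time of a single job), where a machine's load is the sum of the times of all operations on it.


Machine loads:
  Machine 1: 9 + 4 + 9 + 9 = 31
  Machine 2: 6 + 6 + 2 + 5 = 19
Max machine load = 31
Job totals:
  Job 1: 15
  Job 2: 10
  Job 3: 11
  Job 4: 14
Max job total = 15
Lower bound = max(31, 15) = 31

31


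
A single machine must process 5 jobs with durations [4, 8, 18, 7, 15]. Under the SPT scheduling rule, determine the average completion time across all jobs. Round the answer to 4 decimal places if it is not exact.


Sort jobs by processing time (SPT order): [4, 7, 8, 15, 18]
Compute completion times sequentially:
  Job 1: processing = 4, completes at 4
  Job 2: processing = 7, completes at 11
  Job 3: processing = 8, completes at 19
  Job 4: processing = 15, completes at 34
  Job 5: processing = 18, completes at 52
Sum of completion times = 120
Average completion time = 120/5 = 24.0

24.0


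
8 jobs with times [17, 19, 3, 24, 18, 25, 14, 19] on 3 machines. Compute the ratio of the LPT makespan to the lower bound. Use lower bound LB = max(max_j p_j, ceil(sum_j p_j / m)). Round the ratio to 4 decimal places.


LPT order: [25, 24, 19, 19, 18, 17, 14, 3]
Machine loads after assignment: [45, 42, 52]
LPT makespan = 52
Lower bound = max(max_job, ceil(total/3)) = max(25, 47) = 47
Ratio = 52 / 47 = 1.1064

1.1064


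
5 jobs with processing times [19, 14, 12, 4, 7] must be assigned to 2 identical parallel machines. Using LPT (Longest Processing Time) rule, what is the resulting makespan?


Sort jobs in decreasing order (LPT): [19, 14, 12, 7, 4]
Assign each job to the least loaded machine:
  Machine 1: jobs [19, 7, 4], load = 30
  Machine 2: jobs [14, 12], load = 26
Makespan = max load = 30

30


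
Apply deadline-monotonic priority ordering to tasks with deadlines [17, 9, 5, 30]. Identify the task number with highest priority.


Sort tasks by relative deadline (ascending):
  Task 3: deadline = 5
  Task 2: deadline = 9
  Task 1: deadline = 17
  Task 4: deadline = 30
Priority order (highest first): [3, 2, 1, 4]
Highest priority task = 3

3


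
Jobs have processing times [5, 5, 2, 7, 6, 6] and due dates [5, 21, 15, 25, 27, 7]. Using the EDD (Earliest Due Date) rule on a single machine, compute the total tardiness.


Sort by due date (EDD order): [(5, 5), (6, 7), (2, 15), (5, 21), (7, 25), (6, 27)]
Compute completion times and tardiness:
  Job 1: p=5, d=5, C=5, tardiness=max(0,5-5)=0
  Job 2: p=6, d=7, C=11, tardiness=max(0,11-7)=4
  Job 3: p=2, d=15, C=13, tardiness=max(0,13-15)=0
  Job 4: p=5, d=21, C=18, tardiness=max(0,18-21)=0
  Job 5: p=7, d=25, C=25, tardiness=max(0,25-25)=0
  Job 6: p=6, d=27, C=31, tardiness=max(0,31-27)=4
Total tardiness = 8

8


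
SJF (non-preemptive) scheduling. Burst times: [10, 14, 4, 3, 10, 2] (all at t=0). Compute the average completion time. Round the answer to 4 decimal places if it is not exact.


SJF order (ascending): [2, 3, 4, 10, 10, 14]
Completion times:
  Job 1: burst=2, C=2
  Job 2: burst=3, C=5
  Job 3: burst=4, C=9
  Job 4: burst=10, C=19
  Job 5: burst=10, C=29
  Job 6: burst=14, C=43
Average completion = 107/6 = 17.8333

17.8333


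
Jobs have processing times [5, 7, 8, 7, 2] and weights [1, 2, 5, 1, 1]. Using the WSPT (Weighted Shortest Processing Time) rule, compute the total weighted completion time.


Compute p/w ratios and sort ascending (WSPT): [(8, 5), (2, 1), (7, 2), (5, 1), (7, 1)]
Compute weighted completion times:
  Job (p=8,w=5): C=8, w*C=5*8=40
  Job (p=2,w=1): C=10, w*C=1*10=10
  Job (p=7,w=2): C=17, w*C=2*17=34
  Job (p=5,w=1): C=22, w*C=1*22=22
  Job (p=7,w=1): C=29, w*C=1*29=29
Total weighted completion time = 135

135


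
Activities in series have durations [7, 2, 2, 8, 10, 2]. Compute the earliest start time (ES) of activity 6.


Activity 6 starts after activities 1 through 5 complete.
Predecessor durations: [7, 2, 2, 8, 10]
ES = 7 + 2 + 2 + 8 + 10 = 29

29


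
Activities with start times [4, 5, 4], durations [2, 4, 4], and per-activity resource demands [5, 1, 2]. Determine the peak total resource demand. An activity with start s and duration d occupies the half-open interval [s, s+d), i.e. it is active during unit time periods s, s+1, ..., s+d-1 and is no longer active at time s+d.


Each activity i is active on [start_i, start_i + duration_i).
Compute total resource usage per time slot:
  t=0: active resources = [], total = 0
  t=1: active resources = [], total = 0
  t=2: active resources = [], total = 0
  t=3: active resources = [], total = 0
  t=4: active resources = [5, 2], total = 7
  t=5: active resources = [5, 1, 2], total = 8
  t=6: active resources = [1, 2], total = 3
  t=7: active resources = [1, 2], total = 3
  t=8: active resources = [1], total = 1
Peak resource demand = 8

8


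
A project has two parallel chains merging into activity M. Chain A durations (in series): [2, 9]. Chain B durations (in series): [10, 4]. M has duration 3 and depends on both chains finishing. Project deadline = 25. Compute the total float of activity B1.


Forward pass: ES(B1) = sum of predecessors on chain B = 0
EF = ES + duration = 0 + 10 = 10
Backward pass: LF(M) = deadline = 25; LS(M) = 25 - 3 = 22
LF(B1) = LS(M) - sum(successors on chain B) = 22 - 4 = 18
LS = LF - duration = 18 - 10 = 8
Total float = LS - ES = 8 - 0 = 8

8


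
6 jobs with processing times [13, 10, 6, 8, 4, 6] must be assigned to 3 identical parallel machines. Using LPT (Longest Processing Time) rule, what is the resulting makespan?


Sort jobs in decreasing order (LPT): [13, 10, 8, 6, 6, 4]
Assign each job to the least loaded machine:
  Machine 1: jobs [13, 4], load = 17
  Machine 2: jobs [10, 6], load = 16
  Machine 3: jobs [8, 6], load = 14
Makespan = max load = 17

17


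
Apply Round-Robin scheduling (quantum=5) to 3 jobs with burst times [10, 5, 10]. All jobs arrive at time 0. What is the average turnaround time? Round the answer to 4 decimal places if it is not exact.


Time quantum = 5
Execution trace:
  J1 runs 5 units, time = 5
  J2 runs 5 units, time = 10
  J3 runs 5 units, time = 15
  J1 runs 5 units, time = 20
  J3 runs 5 units, time = 25
Finish times: [20, 10, 25]
Average turnaround = 55/3 = 18.3333

18.3333


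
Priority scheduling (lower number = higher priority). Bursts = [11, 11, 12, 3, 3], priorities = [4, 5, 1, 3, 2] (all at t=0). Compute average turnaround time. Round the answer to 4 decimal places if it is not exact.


Sort by priority (ascending = highest first):
Order: [(1, 12), (2, 3), (3, 3), (4, 11), (5, 11)]
Completion times:
  Priority 1, burst=12, C=12
  Priority 2, burst=3, C=15
  Priority 3, burst=3, C=18
  Priority 4, burst=11, C=29
  Priority 5, burst=11, C=40
Average turnaround = 114/5 = 22.8

22.8


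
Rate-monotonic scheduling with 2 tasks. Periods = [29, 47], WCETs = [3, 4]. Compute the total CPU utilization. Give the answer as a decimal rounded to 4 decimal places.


Compute individual utilizations (exact fractions):
  Task 1: C/T = 3/29 (approx. 0.1034)
  Task 2: C/T = 4/47 (approx. 0.0851)
Total utilization U = 3/29 + 4/47 = 257/1363
Rounded to 4 decimal places: U = 0.1886
RM (Liu & Layland) bound for 2 tasks = 0.828427; compare with U = 257/1363 (approx. 0.188555)
U <= bound, so schedulable by RM sufficient condition.

0.1886


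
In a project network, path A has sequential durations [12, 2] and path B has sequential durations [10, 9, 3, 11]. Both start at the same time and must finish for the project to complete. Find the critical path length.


Path A total = 12 + 2 = 14
Path B total = 10 + 9 + 3 + 11 = 33
Critical path = longest path = max(14, 33) = 33

33


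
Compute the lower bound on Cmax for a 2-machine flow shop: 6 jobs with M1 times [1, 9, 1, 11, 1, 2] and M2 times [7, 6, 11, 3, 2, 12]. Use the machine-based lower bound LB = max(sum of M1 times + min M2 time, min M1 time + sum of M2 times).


LB1 = sum(M1 times) + min(M2 times) = 25 + 2 = 27
LB2 = min(M1 times) + sum(M2 times) = 1 + 41 = 42
Lower bound = max(LB1, LB2) = max(27, 42) = 42

42


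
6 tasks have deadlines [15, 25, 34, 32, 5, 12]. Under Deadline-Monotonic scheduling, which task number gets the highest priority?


Sort tasks by relative deadline (ascending):
  Task 5: deadline = 5
  Task 6: deadline = 12
  Task 1: deadline = 15
  Task 2: deadline = 25
  Task 4: deadline = 32
  Task 3: deadline = 34
Priority order (highest first): [5, 6, 1, 2, 4, 3]
Highest priority task = 5

5


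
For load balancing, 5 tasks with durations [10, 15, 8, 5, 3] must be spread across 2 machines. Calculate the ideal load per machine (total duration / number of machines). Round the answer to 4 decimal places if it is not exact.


Total processing time = 10 + 15 + 8 + 5 + 3 = 41
Number of machines = 2
Ideal balanced load = 41 / 2 = 20.5

20.5


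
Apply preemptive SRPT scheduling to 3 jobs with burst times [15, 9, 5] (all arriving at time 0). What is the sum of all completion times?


Since all jobs arrive at t=0, SRPT equals SPT ordering.
SPT order: [5, 9, 15]
Completion times:
  Job 1: p=5, C=5
  Job 2: p=9, C=14
  Job 3: p=15, C=29
Total completion time = 5 + 14 + 29 = 48

48


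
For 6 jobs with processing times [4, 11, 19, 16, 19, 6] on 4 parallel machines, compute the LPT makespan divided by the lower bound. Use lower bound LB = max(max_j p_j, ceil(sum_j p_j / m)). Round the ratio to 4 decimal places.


LPT order: [19, 19, 16, 11, 6, 4]
Machine loads after assignment: [19, 19, 20, 17]
LPT makespan = 20
Lower bound = max(max_job, ceil(total/4)) = max(19, 19) = 19
Ratio = 20 / 19 = 1.0526

1.0526


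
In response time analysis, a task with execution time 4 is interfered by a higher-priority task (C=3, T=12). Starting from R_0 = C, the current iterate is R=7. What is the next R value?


R_next = C + ceil(R_prev / T_hp) * C_hp
ceil(7 / 12) = ceil(0.5833) = 1
Interference = 1 * 3 = 3
R_next = 4 + 3 = 7
R_next = R_prev, so the iteration has converged (response time = 7).

7


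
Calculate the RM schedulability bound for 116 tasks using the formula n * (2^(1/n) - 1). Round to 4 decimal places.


Compute 2^(1/116) = 1.0059932951
Subtract 1: 1.0059932951 - 1 = 0.0059932951
Multiply by n: 116 * 0.0059932951 = 0.6952222316
Round to 4 dp: 0.6952

0.6952


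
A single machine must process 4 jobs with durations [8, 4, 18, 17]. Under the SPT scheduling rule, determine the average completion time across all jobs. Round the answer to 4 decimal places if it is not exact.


Sort jobs by processing time (SPT order): [4, 8, 17, 18]
Compute completion times sequentially:
  Job 1: processing = 4, completes at 4
  Job 2: processing = 8, completes at 12
  Job 3: processing = 17, completes at 29
  Job 4: processing = 18, completes at 47
Sum of completion times = 92
Average completion time = 92/4 = 23.0

23.0


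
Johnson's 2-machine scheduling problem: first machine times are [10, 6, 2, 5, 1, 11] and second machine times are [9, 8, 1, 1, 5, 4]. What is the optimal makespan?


Apply Johnson's rule:
  Group 1 (a <= b): [(5, 1, 5), (2, 6, 8)]
  Group 2 (a > b): [(1, 10, 9), (6, 11, 4), (3, 2, 1), (4, 5, 1)]
Optimal job order: [5, 2, 1, 6, 3, 4]
Schedule:
  Job 5: M1 done at 1, M2 done at 6
  Job 2: M1 done at 7, M2 done at 15
  Job 1: M1 done at 17, M2 done at 26
  Job 6: M1 done at 28, M2 done at 32
  Job 3: M1 done at 30, M2 done at 33
  Job 4: M1 done at 35, M2 done at 36
Makespan = 36

36


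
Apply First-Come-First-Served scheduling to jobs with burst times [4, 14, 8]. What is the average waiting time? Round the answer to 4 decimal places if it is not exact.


FCFS order (as given): [4, 14, 8]
Waiting times:
  Job 1: wait = 0
  Job 2: wait = 4
  Job 3: wait = 18
Sum of waiting times = 22
Average waiting time = 22/3 = 7.3333

7.3333


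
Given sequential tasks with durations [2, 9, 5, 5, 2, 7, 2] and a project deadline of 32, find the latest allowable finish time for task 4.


LF(activity 4) = deadline - sum of successor durations
Successors: activities 5 through 7 with durations [2, 7, 2]
Sum of successor durations = 11
LF = 32 - 11 = 21

21


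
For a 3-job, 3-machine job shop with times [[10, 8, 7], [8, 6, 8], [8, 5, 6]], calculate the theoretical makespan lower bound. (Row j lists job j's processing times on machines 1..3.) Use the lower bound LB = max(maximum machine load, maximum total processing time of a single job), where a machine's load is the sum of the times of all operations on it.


Machine loads:
  Machine 1: 10 + 8 + 8 = 26
  Machine 2: 8 + 6 + 5 = 19
  Machine 3: 7 + 8 + 6 = 21
Max machine load = 26
Job totals:
  Job 1: 25
  Job 2: 22
  Job 3: 19
Max job total = 25
Lower bound = max(26, 25) = 26

26


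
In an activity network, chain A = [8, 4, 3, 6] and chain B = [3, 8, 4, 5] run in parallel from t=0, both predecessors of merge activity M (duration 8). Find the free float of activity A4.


ES(A4) = sum of predecessors on chain A = 15
EF(A4) = ES + duration = 15 + 6 = 21
Successor of A4 is M. ES(M) = max(sum(A), sum(B)) = max(21, 20) = 21
Free float = ES(successor) - EF(current) = 21 - 21 = 0

0


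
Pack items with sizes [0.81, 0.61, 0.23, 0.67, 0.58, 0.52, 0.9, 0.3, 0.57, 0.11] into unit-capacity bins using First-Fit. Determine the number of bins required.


Place items sequentially using First-Fit:
  Item 0.81 -> new Bin 1
  Item 0.61 -> new Bin 2
  Item 0.23 -> Bin 2 (now 0.84)
  Item 0.67 -> new Bin 3
  Item 0.58 -> new Bin 4
  Item 0.52 -> new Bin 5
  Item 0.9 -> new Bin 6
  Item 0.3 -> Bin 3 (now 0.97)
  Item 0.57 -> new Bin 7
  Item 0.11 -> Bin 1 (now 0.92)
Total bins used = 7

7


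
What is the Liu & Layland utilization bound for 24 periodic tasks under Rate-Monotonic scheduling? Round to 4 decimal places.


Compute 2^(1/24) = 1.0293022366
Subtract 1: 1.0293022366 - 1 = 0.0293022366
Multiply by n: 24 * 0.0293022366 = 0.7032536784
Round to 4 dp: 0.7033

0.7033


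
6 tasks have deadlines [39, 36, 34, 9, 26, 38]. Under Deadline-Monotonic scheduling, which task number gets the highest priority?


Sort tasks by relative deadline (ascending):
  Task 4: deadline = 9
  Task 5: deadline = 26
  Task 3: deadline = 34
  Task 2: deadline = 36
  Task 6: deadline = 38
  Task 1: deadline = 39
Priority order (highest first): [4, 5, 3, 2, 6, 1]
Highest priority task = 4

4


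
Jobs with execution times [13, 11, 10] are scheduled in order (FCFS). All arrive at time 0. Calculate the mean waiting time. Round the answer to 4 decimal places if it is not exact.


FCFS order (as given): [13, 11, 10]
Waiting times:
  Job 1: wait = 0
  Job 2: wait = 13
  Job 3: wait = 24
Sum of waiting times = 37
Average waiting time = 37/3 = 12.3333

12.3333


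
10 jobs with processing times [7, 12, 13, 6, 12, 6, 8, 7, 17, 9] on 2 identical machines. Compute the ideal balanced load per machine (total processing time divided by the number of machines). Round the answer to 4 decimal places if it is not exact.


Total processing time = 7 + 12 + 13 + 6 + 12 + 6 + 8 + 7 + 17 + 9 = 97
Number of machines = 2
Ideal balanced load = 97 / 2 = 48.5

48.5


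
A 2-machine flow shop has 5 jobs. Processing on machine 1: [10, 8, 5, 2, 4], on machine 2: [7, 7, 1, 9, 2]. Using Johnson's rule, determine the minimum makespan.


Apply Johnson's rule:
  Group 1 (a <= b): [(4, 2, 9)]
  Group 2 (a > b): [(1, 10, 7), (2, 8, 7), (5, 4, 2), (3, 5, 1)]
Optimal job order: [4, 1, 2, 5, 3]
Schedule:
  Job 4: M1 done at 2, M2 done at 11
  Job 1: M1 done at 12, M2 done at 19
  Job 2: M1 done at 20, M2 done at 27
  Job 5: M1 done at 24, M2 done at 29
  Job 3: M1 done at 29, M2 done at 30
Makespan = 30

30


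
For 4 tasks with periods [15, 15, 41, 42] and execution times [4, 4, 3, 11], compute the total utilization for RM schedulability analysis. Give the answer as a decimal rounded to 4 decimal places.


Compute individual utilizations (exact fractions):
  Task 1: C/T = 4/15 (approx. 0.2667)
  Task 2: C/T = 4/15 (approx. 0.2667)
  Task 3: C/T = 3/41 (approx. 0.0732)
  Task 4: C/T = 11/42 (approx. 0.2619)
Total utilization U = 4/15 + 4/15 + 3/41 + 11/42 = 7477/8610
Rounded to 4 decimal places: U = 0.8684
RM (Liu & Layland) bound for 4 tasks = 0.756828; compare with U = 7477/8610 (approx. 0.868409)
bound < U <= 1, so the RM sufficient condition is not met (inconclusive; an exact test such as response-time analysis is needed).

0.8684


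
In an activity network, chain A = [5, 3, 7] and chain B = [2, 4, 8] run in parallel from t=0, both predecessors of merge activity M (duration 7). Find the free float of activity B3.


ES(B3) = sum of predecessors on chain B = 6
EF(B3) = ES + duration = 6 + 8 = 14
Successor of B3 is M. ES(M) = max(sum(A), sum(B)) = max(15, 14) = 15
Free float = ES(successor) - EF(current) = 15 - 14 = 1

1


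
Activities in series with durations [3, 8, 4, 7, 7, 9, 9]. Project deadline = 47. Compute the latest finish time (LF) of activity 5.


LF(activity 5) = deadline - sum of successor durations
Successors: activities 6 through 7 with durations [9, 9]
Sum of successor durations = 18
LF = 47 - 18 = 29

29


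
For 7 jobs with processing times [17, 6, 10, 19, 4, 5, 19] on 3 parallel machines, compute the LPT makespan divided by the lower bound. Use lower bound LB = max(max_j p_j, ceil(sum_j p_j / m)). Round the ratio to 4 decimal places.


LPT order: [19, 19, 17, 10, 6, 5, 4]
Machine loads after assignment: [25, 28, 27]
LPT makespan = 28
Lower bound = max(max_job, ceil(total/3)) = max(19, 27) = 27
Ratio = 28 / 27 = 1.037

1.037


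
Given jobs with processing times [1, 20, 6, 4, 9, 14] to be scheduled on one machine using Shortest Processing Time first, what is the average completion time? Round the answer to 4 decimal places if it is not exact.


Sort jobs by processing time (SPT order): [1, 4, 6, 9, 14, 20]
Compute completion times sequentially:
  Job 1: processing = 1, completes at 1
  Job 2: processing = 4, completes at 5
  Job 3: processing = 6, completes at 11
  Job 4: processing = 9, completes at 20
  Job 5: processing = 14, completes at 34
  Job 6: processing = 20, completes at 54
Sum of completion times = 125
Average completion time = 125/6 = 20.8333

20.8333


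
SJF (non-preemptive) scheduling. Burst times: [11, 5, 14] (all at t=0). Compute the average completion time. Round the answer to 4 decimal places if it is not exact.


SJF order (ascending): [5, 11, 14]
Completion times:
  Job 1: burst=5, C=5
  Job 2: burst=11, C=16
  Job 3: burst=14, C=30
Average completion = 51/3 = 17.0

17.0


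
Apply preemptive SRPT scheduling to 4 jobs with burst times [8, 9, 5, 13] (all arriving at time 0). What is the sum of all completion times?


Since all jobs arrive at t=0, SRPT equals SPT ordering.
SPT order: [5, 8, 9, 13]
Completion times:
  Job 1: p=5, C=5
  Job 2: p=8, C=13
  Job 3: p=9, C=22
  Job 4: p=13, C=35
Total completion time = 5 + 13 + 22 + 35 = 75

75


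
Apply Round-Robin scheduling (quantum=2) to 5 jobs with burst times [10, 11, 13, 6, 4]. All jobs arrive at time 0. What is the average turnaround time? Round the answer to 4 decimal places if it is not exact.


Time quantum = 2
Execution trace:
  J1 runs 2 units, time = 2
  J2 runs 2 units, time = 4
  J3 runs 2 units, time = 6
  J4 runs 2 units, time = 8
  J5 runs 2 units, time = 10
  J1 runs 2 units, time = 12
  J2 runs 2 units, time = 14
  J3 runs 2 units, time = 16
  J4 runs 2 units, time = 18
  J5 runs 2 units, time = 20
  J1 runs 2 units, time = 22
  J2 runs 2 units, time = 24
  J3 runs 2 units, time = 26
  J4 runs 2 units, time = 28
  J1 runs 2 units, time = 30
  J2 runs 2 units, time = 32
  J3 runs 2 units, time = 34
  J1 runs 2 units, time = 36
  J2 runs 2 units, time = 38
  J3 runs 2 units, time = 40
  J2 runs 1 units, time = 41
  J3 runs 2 units, time = 43
  J3 runs 1 units, time = 44
Finish times: [36, 41, 44, 28, 20]
Average turnaround = 169/5 = 33.8

33.8
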